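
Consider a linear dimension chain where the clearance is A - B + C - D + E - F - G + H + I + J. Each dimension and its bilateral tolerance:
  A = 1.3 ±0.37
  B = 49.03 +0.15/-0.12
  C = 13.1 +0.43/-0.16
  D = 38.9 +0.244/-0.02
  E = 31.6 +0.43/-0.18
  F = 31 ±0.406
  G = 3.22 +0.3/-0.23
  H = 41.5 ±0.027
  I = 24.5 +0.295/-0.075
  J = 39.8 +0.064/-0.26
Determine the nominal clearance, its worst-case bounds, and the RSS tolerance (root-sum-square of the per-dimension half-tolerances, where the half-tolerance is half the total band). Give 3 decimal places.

nominal=29.650 wc=[27.478,32.042] rss=0.806

Stack each dimension's contribution:
  +A: nom +1.300 → Σnom=1.300; wc +0.370/-0.370 → slack +0.370/-0.370; half-tol=0.370, Σhalf²=0.136900
  -B: nom -49.030 → Σnom=-47.730; wc +0.120/-0.150 → slack +0.490/-0.520; half-tol=0.135, Σhalf²=0.155125
  +C: nom +13.100 → Σnom=-34.630; wc +0.430/-0.160 → slack +0.920/-0.680; half-tol=0.295, Σhalf²=0.242150
  -D: nom -38.900 → Σnom=-73.530; wc +0.020/-0.244 → slack +0.940/-0.924; half-tol=0.132, Σhalf²=0.259574
  +E: nom +31.600 → Σnom=-41.930; wc +0.430/-0.180 → slack +1.370/-1.104; half-tol=0.305, Σhalf²=0.352599
  -F: nom -31.000 → Σnom=-72.930; wc +0.406/-0.406 → slack +1.776/-1.510; half-tol=0.406, Σhalf²=0.517435
  -G: nom -3.220 → Σnom=-76.150; wc +0.230/-0.300 → slack +2.006/-1.810; half-tol=0.265, Σhalf²=0.587660
  +H: nom +41.500 → Σnom=-34.650; wc +0.027/-0.027 → slack +2.033/-1.837; half-tol=0.027, Σhalf²=0.588389
  +I: nom +24.500 → Σnom=-10.150; wc +0.295/-0.075 → slack +2.328/-1.912; half-tol=0.185, Σhalf²=0.622614
  +J: nom +39.800 → Σnom=29.650; wc +0.064/-0.260 → slack +2.392/-2.172; half-tol=0.162, Σhalf²=0.648858
Nominal = 29.650. Worst-case = [29.650 - 2.172, 29.650 + 2.392] = [27.478, 32.042]. RSS = √0.648858 = 0.806.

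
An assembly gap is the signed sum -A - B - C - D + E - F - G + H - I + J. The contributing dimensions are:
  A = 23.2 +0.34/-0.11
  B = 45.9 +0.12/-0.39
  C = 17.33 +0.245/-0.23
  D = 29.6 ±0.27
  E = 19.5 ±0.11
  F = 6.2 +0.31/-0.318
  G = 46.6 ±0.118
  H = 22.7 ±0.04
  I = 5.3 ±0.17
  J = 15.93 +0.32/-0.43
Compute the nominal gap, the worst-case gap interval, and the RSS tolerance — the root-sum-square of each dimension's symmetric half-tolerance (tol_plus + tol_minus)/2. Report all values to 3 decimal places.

nominal=-116.000 wc=[-118.153,-113.924] rss=0.735

Stack each dimension's contribution:
  -A: nom -23.200 → Σnom=-23.200; wc +0.110/-0.340 → slack +0.110/-0.340; half-tol=0.225, Σhalf²=0.050625
  -B: nom -45.900 → Σnom=-69.100; wc +0.390/-0.120 → slack +0.500/-0.460; half-tol=0.255, Σhalf²=0.115650
  -C: nom -17.330 → Σnom=-86.430; wc +0.230/-0.245 → slack +0.730/-0.705; half-tol=0.237, Σhalf²=0.172056
  -D: nom -29.600 → Σnom=-116.030; wc +0.270/-0.270 → slack +1.000/-0.975; half-tol=0.270, Σhalf²=0.244956
  +E: nom +19.500 → Σnom=-96.530; wc +0.110/-0.110 → slack +1.110/-1.085; half-tol=0.110, Σhalf²=0.257056
  -F: nom -6.200 → Σnom=-102.730; wc +0.318/-0.310 → slack +1.428/-1.395; half-tol=0.314, Σhalf²=0.355652
  -G: nom -46.600 → Σnom=-149.330; wc +0.118/-0.118 → slack +1.546/-1.513; half-tol=0.118, Σhalf²=0.369576
  +H: nom +22.700 → Σnom=-126.630; wc +0.040/-0.040 → slack +1.586/-1.553; half-tol=0.040, Σhalf²=0.371176
  -I: nom -5.300 → Σnom=-131.930; wc +0.170/-0.170 → slack +1.756/-1.723; half-tol=0.170, Σhalf²=0.400076
  +J: nom +15.930 → Σnom=-116.000; wc +0.320/-0.430 → slack +2.076/-2.153; half-tol=0.375, Σhalf²=0.540701
Nominal = -116.000. Worst-case = [-116.000 - 2.153, -116.000 + 2.076] = [-118.153, -113.924]. RSS = √0.540701 = 0.735.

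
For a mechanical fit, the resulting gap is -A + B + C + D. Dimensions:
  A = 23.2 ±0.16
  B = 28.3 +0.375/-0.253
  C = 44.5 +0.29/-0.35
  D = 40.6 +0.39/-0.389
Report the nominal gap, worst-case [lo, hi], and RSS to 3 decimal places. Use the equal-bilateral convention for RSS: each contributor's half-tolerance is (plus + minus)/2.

nominal=90.200 wc=[89.048,91.415] rss=0.615

Stack each dimension's contribution:
  -A: nom -23.200 → Σnom=-23.200; wc +0.160/-0.160 → slack +0.160/-0.160; half-tol=0.160, Σhalf²=0.025600
  +B: nom +28.300 → Σnom=5.100; wc +0.375/-0.253 → slack +0.535/-0.413; half-tol=0.314, Σhalf²=0.124196
  +C: nom +44.500 → Σnom=49.600; wc +0.290/-0.350 → slack +0.825/-0.763; half-tol=0.320, Σhalf²=0.226596
  +D: nom +40.600 → Σnom=90.200; wc +0.390/-0.389 → slack +1.215/-1.152; half-tol=0.390, Σhalf²=0.378306
Nominal = 90.200. Worst-case = [90.200 - 1.152, 90.200 + 1.215] = [89.048, 91.415]. RSS = √0.378306 = 0.615.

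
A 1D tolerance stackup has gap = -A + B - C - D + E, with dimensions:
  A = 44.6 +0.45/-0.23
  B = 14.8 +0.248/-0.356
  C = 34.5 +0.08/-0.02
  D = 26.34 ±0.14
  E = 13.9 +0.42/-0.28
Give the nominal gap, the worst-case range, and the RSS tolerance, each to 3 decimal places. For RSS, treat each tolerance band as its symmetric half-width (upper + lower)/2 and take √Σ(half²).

nominal=-76.740 wc=[-78.046,-75.682] rss=0.593

Stack each dimension's contribution:
  -A: nom -44.600 → Σnom=-44.600; wc +0.230/-0.450 → slack +0.230/-0.450; half-tol=0.340, Σhalf²=0.115600
  +B: nom +14.800 → Σnom=-29.800; wc +0.248/-0.356 → slack +0.478/-0.806; half-tol=0.302, Σhalf²=0.206804
  -C: nom -34.500 → Σnom=-64.300; wc +0.020/-0.080 → slack +0.498/-0.886; half-tol=0.050, Σhalf²=0.209304
  -D: nom -26.340 → Σnom=-90.640; wc +0.140/-0.140 → slack +0.638/-1.026; half-tol=0.140, Σhalf²=0.228904
  +E: nom +13.900 → Σnom=-76.740; wc +0.420/-0.280 → slack +1.058/-1.306; half-tol=0.350, Σhalf²=0.351404
Nominal = -76.740. Worst-case = [-76.740 - 1.306, -76.740 + 1.058] = [-78.046, -75.682]. RSS = √0.351404 = 0.593.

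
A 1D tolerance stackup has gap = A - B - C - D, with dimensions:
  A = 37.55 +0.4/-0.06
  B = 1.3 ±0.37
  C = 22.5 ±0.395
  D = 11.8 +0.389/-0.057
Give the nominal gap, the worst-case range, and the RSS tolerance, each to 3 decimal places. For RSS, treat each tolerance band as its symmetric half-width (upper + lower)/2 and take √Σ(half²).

Stack each dimension's contribution:
  +A: nom +37.550 → Σnom=37.550; wc +0.400/-0.060 → slack +0.400/-0.060; half-tol=0.230, Σhalf²=0.052900
  -B: nom -1.300 → Σnom=36.250; wc +0.370/-0.370 → slack +0.770/-0.430; half-tol=0.370, Σhalf²=0.189800
  -C: nom -22.500 → Σnom=13.750; wc +0.395/-0.395 → slack +1.165/-0.825; half-tol=0.395, Σhalf²=0.345825
  -D: nom -11.800 → Σnom=1.950; wc +0.057/-0.389 → slack +1.222/-1.214; half-tol=0.223, Σhalf²=0.395554
Nominal = 1.950. Worst-case = [1.950 - 1.214, 1.950 + 1.222] = [0.736, 3.172]. RSS = √0.395554 = 0.629.

nominal=1.950 wc=[0.736,3.172] rss=0.629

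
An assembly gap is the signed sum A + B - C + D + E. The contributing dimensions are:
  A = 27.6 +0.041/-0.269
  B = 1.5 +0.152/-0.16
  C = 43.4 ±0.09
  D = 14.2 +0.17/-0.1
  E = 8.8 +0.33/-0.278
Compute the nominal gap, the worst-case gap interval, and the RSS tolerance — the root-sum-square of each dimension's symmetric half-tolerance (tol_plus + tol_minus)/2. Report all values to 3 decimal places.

nominal=8.700 wc=[7.803,9.483] rss=0.409

Stack each dimension's contribution:
  +A: nom +27.600 → Σnom=27.600; wc +0.041/-0.269 → slack +0.041/-0.269; half-tol=0.155, Σhalf²=0.024025
  +B: nom +1.500 → Σnom=29.100; wc +0.152/-0.160 → slack +0.193/-0.429; half-tol=0.156, Σhalf²=0.048361
  -C: nom -43.400 → Σnom=-14.300; wc +0.090/-0.090 → slack +0.283/-0.519; half-tol=0.090, Σhalf²=0.056461
  +D: nom +14.200 → Σnom=-0.100; wc +0.170/-0.100 → slack +0.453/-0.619; half-tol=0.135, Σhalf²=0.074686
  +E: nom +8.800 → Σnom=8.700; wc +0.330/-0.278 → slack +0.783/-0.897; half-tol=0.304, Σhalf²=0.167102
Nominal = 8.700. Worst-case = [8.700 - 0.897, 8.700 + 0.783] = [7.803, 9.483]. RSS = √0.167102 = 0.409.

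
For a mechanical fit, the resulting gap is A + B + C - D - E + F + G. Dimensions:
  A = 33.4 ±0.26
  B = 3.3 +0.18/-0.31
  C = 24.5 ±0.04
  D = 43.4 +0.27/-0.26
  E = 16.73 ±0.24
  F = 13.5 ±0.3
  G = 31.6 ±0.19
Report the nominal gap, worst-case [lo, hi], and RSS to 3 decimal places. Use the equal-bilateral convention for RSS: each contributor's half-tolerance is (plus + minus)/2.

nominal=46.170 wc=[44.560,47.640] rss=0.619

Stack each dimension's contribution:
  +A: nom +33.400 → Σnom=33.400; wc +0.260/-0.260 → slack +0.260/-0.260; half-tol=0.260, Σhalf²=0.067600
  +B: nom +3.300 → Σnom=36.700; wc +0.180/-0.310 → slack +0.440/-0.570; half-tol=0.245, Σhalf²=0.127625
  +C: nom +24.500 → Σnom=61.200; wc +0.040/-0.040 → slack +0.480/-0.610; half-tol=0.040, Σhalf²=0.129225
  -D: nom -43.400 → Σnom=17.800; wc +0.260/-0.270 → slack +0.740/-0.880; half-tol=0.265, Σhalf²=0.199450
  -E: nom -16.730 → Σnom=1.070; wc +0.240/-0.240 → slack +0.980/-1.120; half-tol=0.240, Σhalf²=0.257050
  +F: nom +13.500 → Σnom=14.570; wc +0.300/-0.300 → slack +1.280/-1.420; half-tol=0.300, Σhalf²=0.347050
  +G: nom +31.600 → Σnom=46.170; wc +0.190/-0.190 → slack +1.470/-1.610; half-tol=0.190, Σhalf²=0.383150
Nominal = 46.170. Worst-case = [46.170 - 1.610, 46.170 + 1.470] = [44.560, 47.640]. RSS = √0.383150 = 0.619.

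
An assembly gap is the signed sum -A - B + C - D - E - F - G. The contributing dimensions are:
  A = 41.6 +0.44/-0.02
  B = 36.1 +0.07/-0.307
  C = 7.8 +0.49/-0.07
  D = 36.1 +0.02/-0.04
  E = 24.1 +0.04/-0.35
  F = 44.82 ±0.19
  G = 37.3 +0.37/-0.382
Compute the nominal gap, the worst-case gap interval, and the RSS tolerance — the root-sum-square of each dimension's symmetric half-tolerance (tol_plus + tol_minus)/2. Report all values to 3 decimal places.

nominal=-212.220 wc=[-213.420,-210.441] rss=0.619

Stack each dimension's contribution:
  -A: nom -41.600 → Σnom=-41.600; wc +0.020/-0.440 → slack +0.020/-0.440; half-tol=0.230, Σhalf²=0.052900
  -B: nom -36.100 → Σnom=-77.700; wc +0.307/-0.070 → slack +0.327/-0.510; half-tol=0.189, Σhalf²=0.088432
  +C: nom +7.800 → Σnom=-69.900; wc +0.490/-0.070 → slack +0.817/-0.580; half-tol=0.280, Σhalf²=0.166832
  -D: nom -36.100 → Σnom=-106.000; wc +0.040/-0.020 → slack +0.857/-0.600; half-tol=0.030, Σhalf²=0.167732
  -E: nom -24.100 → Σnom=-130.100; wc +0.350/-0.040 → slack +1.207/-0.640; half-tol=0.195, Σhalf²=0.205757
  -F: nom -44.820 → Σnom=-174.920; wc +0.190/-0.190 → slack +1.397/-0.830; half-tol=0.190, Σhalf²=0.241857
  -G: nom -37.300 → Σnom=-212.220; wc +0.382/-0.370 → slack +1.779/-1.200; half-tol=0.376, Σhalf²=0.383233
Nominal = -212.220. Worst-case = [-212.220 - 1.200, -212.220 + 1.779] = [-213.420, -210.441]. RSS = √0.383233 = 0.619.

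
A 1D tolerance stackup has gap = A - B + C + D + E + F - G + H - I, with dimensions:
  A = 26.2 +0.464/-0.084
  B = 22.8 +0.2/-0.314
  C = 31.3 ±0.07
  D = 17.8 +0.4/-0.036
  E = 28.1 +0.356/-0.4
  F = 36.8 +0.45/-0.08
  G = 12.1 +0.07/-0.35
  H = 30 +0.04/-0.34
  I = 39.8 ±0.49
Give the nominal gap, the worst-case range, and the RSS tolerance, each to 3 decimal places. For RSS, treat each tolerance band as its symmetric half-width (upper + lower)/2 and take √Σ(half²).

nominal=95.500 wc=[93.730,98.434] rss=0.853

Stack each dimension's contribution:
  +A: nom +26.200 → Σnom=26.200; wc +0.464/-0.084 → slack +0.464/-0.084; half-tol=0.274, Σhalf²=0.075076
  -B: nom -22.800 → Σnom=3.400; wc +0.314/-0.200 → slack +0.778/-0.284; half-tol=0.257, Σhalf²=0.141125
  +C: nom +31.300 → Σnom=34.700; wc +0.070/-0.070 → slack +0.848/-0.354; half-tol=0.070, Σhalf²=0.146025
  +D: nom +17.800 → Σnom=52.500; wc +0.400/-0.036 → slack +1.248/-0.390; half-tol=0.218, Σhalf²=0.193549
  +E: nom +28.100 → Σnom=80.600; wc +0.356/-0.400 → slack +1.604/-0.790; half-tol=0.378, Σhalf²=0.336433
  +F: nom +36.800 → Σnom=117.400; wc +0.450/-0.080 → slack +2.054/-0.870; half-tol=0.265, Σhalf²=0.406658
  -G: nom -12.100 → Σnom=105.300; wc +0.350/-0.070 → slack +2.404/-0.940; half-tol=0.210, Σhalf²=0.450758
  +H: nom +30.000 → Σnom=135.300; wc +0.040/-0.340 → slack +2.444/-1.280; half-tol=0.190, Σhalf²=0.486858
  -I: nom -39.800 → Σnom=95.500; wc +0.490/-0.490 → slack +2.934/-1.770; half-tol=0.490, Σhalf²=0.726958
Nominal = 95.500. Worst-case = [95.500 - 1.770, 95.500 + 2.934] = [93.730, 98.434]. RSS = √0.726958 = 0.853.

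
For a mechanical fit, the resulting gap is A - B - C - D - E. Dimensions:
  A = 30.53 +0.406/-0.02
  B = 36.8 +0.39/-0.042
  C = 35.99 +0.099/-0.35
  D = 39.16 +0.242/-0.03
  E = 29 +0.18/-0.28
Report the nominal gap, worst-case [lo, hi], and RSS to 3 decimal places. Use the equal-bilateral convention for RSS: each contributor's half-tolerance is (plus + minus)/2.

Stack each dimension's contribution:
  +A: nom +30.530 → Σnom=30.530; wc +0.406/-0.020 → slack +0.406/-0.020; half-tol=0.213, Σhalf²=0.045369
  -B: nom -36.800 → Σnom=-6.270; wc +0.042/-0.390 → slack +0.448/-0.410; half-tol=0.216, Σhalf²=0.092025
  -C: nom -35.990 → Σnom=-42.260; wc +0.350/-0.099 → slack +0.798/-0.509; half-tol=0.224, Σhalf²=0.142425
  -D: nom -39.160 → Σnom=-81.420; wc +0.030/-0.242 → slack +0.828/-0.751; half-tol=0.136, Σhalf²=0.160921
  -E: nom -29.000 → Σnom=-110.420; wc +0.280/-0.180 → slack +1.108/-0.931; half-tol=0.230, Σhalf²=0.213821
Nominal = -110.420. Worst-case = [-110.420 - 0.931, -110.420 + 1.108] = [-111.351, -109.312]. RSS = √0.213821 = 0.462.

nominal=-110.420 wc=[-111.351,-109.312] rss=0.462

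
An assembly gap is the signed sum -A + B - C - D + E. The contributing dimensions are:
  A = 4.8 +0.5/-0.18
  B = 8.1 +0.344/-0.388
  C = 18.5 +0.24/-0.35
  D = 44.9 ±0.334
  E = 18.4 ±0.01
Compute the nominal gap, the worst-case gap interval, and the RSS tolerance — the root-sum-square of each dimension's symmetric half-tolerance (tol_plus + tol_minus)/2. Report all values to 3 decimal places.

nominal=-41.700 wc=[-43.172,-40.482] rss=0.670

Stack each dimension's contribution:
  -A: nom -4.800 → Σnom=-4.800; wc +0.180/-0.500 → slack +0.180/-0.500; half-tol=0.340, Σhalf²=0.115600
  +B: nom +8.100 → Σnom=3.300; wc +0.344/-0.388 → slack +0.524/-0.888; half-tol=0.366, Σhalf²=0.249556
  -C: nom -18.500 → Σnom=-15.200; wc +0.350/-0.240 → slack +0.874/-1.128; half-tol=0.295, Σhalf²=0.336581
  -D: nom -44.900 → Σnom=-60.100; wc +0.334/-0.334 → slack +1.208/-1.462; half-tol=0.334, Σhalf²=0.448137
  +E: nom +18.400 → Σnom=-41.700; wc +0.010/-0.010 → slack +1.218/-1.472; half-tol=0.010, Σhalf²=0.448237
Nominal = -41.700. Worst-case = [-41.700 - 1.472, -41.700 + 1.218] = [-43.172, -40.482]. RSS = √0.448237 = 0.670.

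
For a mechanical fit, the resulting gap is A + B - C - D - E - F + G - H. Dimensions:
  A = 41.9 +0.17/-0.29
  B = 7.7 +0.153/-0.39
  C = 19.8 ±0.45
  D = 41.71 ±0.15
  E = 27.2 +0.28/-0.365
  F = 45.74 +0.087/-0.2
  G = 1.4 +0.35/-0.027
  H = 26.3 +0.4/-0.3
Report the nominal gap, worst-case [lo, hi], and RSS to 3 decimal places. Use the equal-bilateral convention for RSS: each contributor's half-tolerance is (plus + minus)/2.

nominal=-109.750 wc=[-111.824,-107.612] rss=0.796

Stack each dimension's contribution:
  +A: nom +41.900 → Σnom=41.900; wc +0.170/-0.290 → slack +0.170/-0.290; half-tol=0.230, Σhalf²=0.052900
  +B: nom +7.700 → Σnom=49.600; wc +0.153/-0.390 → slack +0.323/-0.680; half-tol=0.272, Σhalf²=0.126612
  -C: nom -19.800 → Σnom=29.800; wc +0.450/-0.450 → slack +0.773/-1.130; half-tol=0.450, Σhalf²=0.329112
  -D: nom -41.710 → Σnom=-11.910; wc +0.150/-0.150 → slack +0.923/-1.280; half-tol=0.150, Σhalf²=0.351612
  -E: nom -27.200 → Σnom=-39.110; wc +0.365/-0.280 → slack +1.288/-1.560; half-tol=0.323, Σhalf²=0.455619
  -F: nom -45.740 → Σnom=-84.850; wc +0.200/-0.087 → slack +1.488/-1.647; half-tol=0.144, Σhalf²=0.476211
  +G: nom +1.400 → Σnom=-83.450; wc +0.350/-0.027 → slack +1.838/-1.674; half-tol=0.189, Σhalf²=0.511743
  -H: nom -26.300 → Σnom=-109.750; wc +0.300/-0.400 → slack +2.138/-2.074; half-tol=0.350, Σhalf²=0.634243
Nominal = -109.750. Worst-case = [-109.750 - 2.074, -109.750 + 2.138] = [-111.824, -107.612]. RSS = √0.634243 = 0.796.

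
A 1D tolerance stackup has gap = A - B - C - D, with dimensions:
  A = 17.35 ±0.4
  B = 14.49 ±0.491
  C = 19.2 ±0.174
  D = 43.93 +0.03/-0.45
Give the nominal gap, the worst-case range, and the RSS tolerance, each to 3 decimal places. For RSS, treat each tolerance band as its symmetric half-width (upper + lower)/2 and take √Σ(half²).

nominal=-60.270 wc=[-61.365,-58.755] rss=0.699

Stack each dimension's contribution:
  +A: nom +17.350 → Σnom=17.350; wc +0.400/-0.400 → slack +0.400/-0.400; half-tol=0.400, Σhalf²=0.160000
  -B: nom -14.490 → Σnom=2.860; wc +0.491/-0.491 → slack +0.891/-0.891; half-tol=0.491, Σhalf²=0.401081
  -C: nom -19.200 → Σnom=-16.340; wc +0.174/-0.174 → slack +1.065/-1.065; half-tol=0.174, Σhalf²=0.431357
  -D: nom -43.930 → Σnom=-60.270; wc +0.450/-0.030 → slack +1.515/-1.095; half-tol=0.240, Σhalf²=0.488957
Nominal = -60.270. Worst-case = [-60.270 - 1.095, -60.270 + 1.515] = [-61.365, -58.755]. RSS = √0.488957 = 0.699.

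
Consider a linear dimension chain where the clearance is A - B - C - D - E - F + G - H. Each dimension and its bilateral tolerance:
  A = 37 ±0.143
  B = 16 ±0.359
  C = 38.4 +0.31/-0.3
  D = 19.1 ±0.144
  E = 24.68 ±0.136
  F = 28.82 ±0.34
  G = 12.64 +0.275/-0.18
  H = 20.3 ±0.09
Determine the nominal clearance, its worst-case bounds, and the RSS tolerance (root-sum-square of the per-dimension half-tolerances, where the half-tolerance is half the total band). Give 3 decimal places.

nominal=-97.660 wc=[-99.362,-95.873] rss=0.676

Stack each dimension's contribution:
  +A: nom +37.000 → Σnom=37.000; wc +0.143/-0.143 → slack +0.143/-0.143; half-tol=0.143, Σhalf²=0.020449
  -B: nom -16.000 → Σnom=21.000; wc +0.359/-0.359 → slack +0.502/-0.502; half-tol=0.359, Σhalf²=0.149330
  -C: nom -38.400 → Σnom=-17.400; wc +0.300/-0.310 → slack +0.802/-0.812; half-tol=0.305, Σhalf²=0.242355
  -D: nom -19.100 → Σnom=-36.500; wc +0.144/-0.144 → slack +0.946/-0.956; half-tol=0.144, Σhalf²=0.263091
  -E: nom -24.680 → Σnom=-61.180; wc +0.136/-0.136 → slack +1.082/-1.092; half-tol=0.136, Σhalf²=0.281587
  -F: nom -28.820 → Σnom=-90.000; wc +0.340/-0.340 → slack +1.422/-1.432; half-tol=0.340, Σhalf²=0.397187
  +G: nom +12.640 → Σnom=-77.360; wc +0.275/-0.180 → slack +1.697/-1.612; half-tol=0.228, Σhalf²=0.448943
  -H: nom -20.300 → Σnom=-97.660; wc +0.090/-0.090 → slack +1.787/-1.702; half-tol=0.090, Σhalf²=0.457043
Nominal = -97.660. Worst-case = [-97.660 - 1.702, -97.660 + 1.787] = [-99.362, -95.873]. RSS = √0.457043 = 0.676.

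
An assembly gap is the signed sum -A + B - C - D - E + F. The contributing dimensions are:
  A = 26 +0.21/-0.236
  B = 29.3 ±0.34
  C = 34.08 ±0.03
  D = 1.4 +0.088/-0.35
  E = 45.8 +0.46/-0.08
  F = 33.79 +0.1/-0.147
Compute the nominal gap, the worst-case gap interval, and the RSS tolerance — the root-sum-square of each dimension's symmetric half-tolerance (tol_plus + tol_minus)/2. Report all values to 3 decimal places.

Stack each dimension's contribution:
  -A: nom -26.000 → Σnom=-26.000; wc +0.236/-0.210 → slack +0.236/-0.210; half-tol=0.223, Σhalf²=0.049729
  +B: nom +29.300 → Σnom=3.300; wc +0.340/-0.340 → slack +0.576/-0.550; half-tol=0.340, Σhalf²=0.165329
  -C: nom -34.080 → Σnom=-30.780; wc +0.030/-0.030 → slack +0.606/-0.580; half-tol=0.030, Σhalf²=0.166229
  -D: nom -1.400 → Σnom=-32.180; wc +0.350/-0.088 → slack +0.956/-0.668; half-tol=0.219, Σhalf²=0.214190
  -E: nom -45.800 → Σnom=-77.980; wc +0.080/-0.460 → slack +1.036/-1.128; half-tol=0.270, Σhalf²=0.287090
  +F: nom +33.790 → Σnom=-44.190; wc +0.100/-0.147 → slack +1.136/-1.275; half-tol=0.123, Σhalf²=0.302342
Nominal = -44.190. Worst-case = [-44.190 - 1.275, -44.190 + 1.136] = [-45.465, -43.054]. RSS = √0.302342 = 0.550.

nominal=-44.190 wc=[-45.465,-43.054] rss=0.550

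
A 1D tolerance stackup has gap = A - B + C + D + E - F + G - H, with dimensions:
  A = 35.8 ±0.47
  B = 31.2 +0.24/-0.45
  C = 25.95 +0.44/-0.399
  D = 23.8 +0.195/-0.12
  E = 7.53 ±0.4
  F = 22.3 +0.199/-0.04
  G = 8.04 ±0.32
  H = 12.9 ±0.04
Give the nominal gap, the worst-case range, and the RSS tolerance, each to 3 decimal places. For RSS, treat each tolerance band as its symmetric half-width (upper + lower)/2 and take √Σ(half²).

nominal=34.720 wc=[32.532,37.075] rss=0.905

Stack each dimension's contribution:
  +A: nom +35.800 → Σnom=35.800; wc +0.470/-0.470 → slack +0.470/-0.470; half-tol=0.470, Σhalf²=0.220900
  -B: nom -31.200 → Σnom=4.600; wc +0.450/-0.240 → slack +0.920/-0.710; half-tol=0.345, Σhalf²=0.339925
  +C: nom +25.950 → Σnom=30.550; wc +0.440/-0.399 → slack +1.360/-1.109; half-tol=0.419, Σhalf²=0.515905
  +D: nom +23.800 → Σnom=54.350; wc +0.195/-0.120 → slack +1.555/-1.229; half-tol=0.158, Σhalf²=0.540712
  +E: nom +7.530 → Σnom=61.880; wc +0.400/-0.400 → slack +1.955/-1.629; half-tol=0.400, Σhalf²=0.700712
  -F: nom -22.300 → Σnom=39.580; wc +0.040/-0.199 → slack +1.995/-1.828; half-tol=0.120, Σhalf²=0.714992
  +G: nom +8.040 → Σnom=47.620; wc +0.320/-0.320 → slack +2.315/-2.148; half-tol=0.320, Σhalf²=0.817392
  -H: nom -12.900 → Σnom=34.720; wc +0.040/-0.040 → slack +2.355/-2.188; half-tol=0.040, Σhalf²=0.818992
Nominal = 34.720. Worst-case = [34.720 - 2.188, 34.720 + 2.355] = [32.532, 37.075]. RSS = √0.818992 = 0.905.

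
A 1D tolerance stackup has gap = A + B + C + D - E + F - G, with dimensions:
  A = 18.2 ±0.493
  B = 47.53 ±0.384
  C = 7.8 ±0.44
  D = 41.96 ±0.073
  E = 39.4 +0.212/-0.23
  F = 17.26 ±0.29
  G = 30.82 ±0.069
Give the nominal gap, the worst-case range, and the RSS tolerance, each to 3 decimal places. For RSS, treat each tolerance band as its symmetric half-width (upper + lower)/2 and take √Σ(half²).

Stack each dimension's contribution:
  +A: nom +18.200 → Σnom=18.200; wc +0.493/-0.493 → slack +0.493/-0.493; half-tol=0.493, Σhalf²=0.243049
  +B: nom +47.530 → Σnom=65.730; wc +0.384/-0.384 → slack +0.877/-0.877; half-tol=0.384, Σhalf²=0.390505
  +C: nom +7.800 → Σnom=73.530; wc +0.440/-0.440 → slack +1.317/-1.317; half-tol=0.440, Σhalf²=0.584105
  +D: nom +41.960 → Σnom=115.490; wc +0.073/-0.073 → slack +1.390/-1.390; half-tol=0.073, Σhalf²=0.589434
  -E: nom -39.400 → Σnom=76.090; wc +0.230/-0.212 → slack +1.620/-1.602; half-tol=0.221, Σhalf²=0.638275
  +F: nom +17.260 → Σnom=93.350; wc +0.290/-0.290 → slack +1.910/-1.892; half-tol=0.290, Σhalf²=0.722375
  -G: nom -30.820 → Σnom=62.530; wc +0.069/-0.069 → slack +1.979/-1.961; half-tol=0.069, Σhalf²=0.727136
Nominal = 62.530. Worst-case = [62.530 - 1.961, 62.530 + 1.979] = [60.569, 64.509]. RSS = √0.727136 = 0.853.

nominal=62.530 wc=[60.569,64.509] rss=0.853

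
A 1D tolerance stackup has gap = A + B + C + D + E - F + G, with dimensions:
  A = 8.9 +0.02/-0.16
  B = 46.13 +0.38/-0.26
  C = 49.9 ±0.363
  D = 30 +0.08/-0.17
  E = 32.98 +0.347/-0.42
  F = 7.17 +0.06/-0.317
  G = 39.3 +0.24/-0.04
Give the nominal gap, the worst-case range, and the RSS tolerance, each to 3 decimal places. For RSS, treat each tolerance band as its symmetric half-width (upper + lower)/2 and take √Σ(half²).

Stack each dimension's contribution:
  +A: nom +8.900 → Σnom=8.900; wc +0.020/-0.160 → slack +0.020/-0.160; half-tol=0.090, Σhalf²=0.008100
  +B: nom +46.130 → Σnom=55.030; wc +0.380/-0.260 → slack +0.400/-0.420; half-tol=0.320, Σhalf²=0.110500
  +C: nom +49.900 → Σnom=104.930; wc +0.363/-0.363 → slack +0.763/-0.783; half-tol=0.363, Σhalf²=0.242269
  +D: nom +30.000 → Σnom=134.930; wc +0.080/-0.170 → slack +0.843/-0.953; half-tol=0.125, Σhalf²=0.257894
  +E: nom +32.980 → Σnom=167.910; wc +0.347/-0.420 → slack +1.190/-1.373; half-tol=0.383, Σhalf²=0.404966
  -F: nom -7.170 → Σnom=160.740; wc +0.317/-0.060 → slack +1.507/-1.433; half-tol=0.189, Σhalf²=0.440498
  +G: nom +39.300 → Σnom=200.040; wc +0.240/-0.040 → slack +1.747/-1.473; half-tol=0.140, Σhalf²=0.460098
Nominal = 200.040. Worst-case = [200.040 - 1.473, 200.040 + 1.747] = [198.567, 201.787]. RSS = √0.460098 = 0.678.

nominal=200.040 wc=[198.567,201.787] rss=0.678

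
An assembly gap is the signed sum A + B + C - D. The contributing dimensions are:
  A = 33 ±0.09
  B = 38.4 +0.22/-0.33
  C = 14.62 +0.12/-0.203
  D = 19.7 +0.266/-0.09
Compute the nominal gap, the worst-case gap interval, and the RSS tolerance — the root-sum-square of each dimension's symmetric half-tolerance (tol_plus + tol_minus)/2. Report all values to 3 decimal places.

nominal=66.320 wc=[65.431,66.840] rss=0.376

Stack each dimension's contribution:
  +A: nom +33.000 → Σnom=33.000; wc +0.090/-0.090 → slack +0.090/-0.090; half-tol=0.090, Σhalf²=0.008100
  +B: nom +38.400 → Σnom=71.400; wc +0.220/-0.330 → slack +0.310/-0.420; half-tol=0.275, Σhalf²=0.083725
  +C: nom +14.620 → Σnom=86.020; wc +0.120/-0.203 → slack +0.430/-0.623; half-tol=0.162, Σhalf²=0.109807
  -D: nom -19.700 → Σnom=66.320; wc +0.090/-0.266 → slack +0.520/-0.889; half-tol=0.178, Σhalf²=0.141491
Nominal = 66.320. Worst-case = [66.320 - 0.889, 66.320 + 0.520] = [65.431, 66.840]. RSS = √0.141491 = 0.376.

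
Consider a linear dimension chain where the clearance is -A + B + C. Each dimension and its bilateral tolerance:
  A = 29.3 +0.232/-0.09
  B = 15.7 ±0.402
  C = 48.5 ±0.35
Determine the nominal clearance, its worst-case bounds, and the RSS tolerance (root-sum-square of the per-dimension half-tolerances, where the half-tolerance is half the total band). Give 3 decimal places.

Stack each dimension's contribution:
  -A: nom -29.300 → Σnom=-29.300; wc +0.090/-0.232 → slack +0.090/-0.232; half-tol=0.161, Σhalf²=0.025921
  +B: nom +15.700 → Σnom=-13.600; wc +0.402/-0.402 → slack +0.492/-0.634; half-tol=0.402, Σhalf²=0.187525
  +C: nom +48.500 → Σnom=34.900; wc +0.350/-0.350 → slack +0.842/-0.984; half-tol=0.350, Σhalf²=0.310025
Nominal = 34.900. Worst-case = [34.900 - 0.984, 34.900 + 0.842] = [33.916, 35.742]. RSS = √0.310025 = 0.557.

nominal=34.900 wc=[33.916,35.742] rss=0.557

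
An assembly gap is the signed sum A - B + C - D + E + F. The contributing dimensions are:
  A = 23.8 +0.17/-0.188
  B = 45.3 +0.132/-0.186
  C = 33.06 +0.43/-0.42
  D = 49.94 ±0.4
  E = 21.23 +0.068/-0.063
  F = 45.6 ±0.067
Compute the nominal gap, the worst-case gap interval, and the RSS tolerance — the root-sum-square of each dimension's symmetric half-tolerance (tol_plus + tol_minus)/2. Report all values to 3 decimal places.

nominal=28.450 wc=[27.180,29.771] rss=0.638

Stack each dimension's contribution:
  +A: nom +23.800 → Σnom=23.800; wc +0.170/-0.188 → slack +0.170/-0.188; half-tol=0.179, Σhalf²=0.032041
  -B: nom -45.300 → Σnom=-21.500; wc +0.186/-0.132 → slack +0.356/-0.320; half-tol=0.159, Σhalf²=0.057322
  +C: nom +33.060 → Σnom=11.560; wc +0.430/-0.420 → slack +0.786/-0.740; half-tol=0.425, Σhalf²=0.237947
  -D: nom -49.940 → Σnom=-38.380; wc +0.400/-0.400 → slack +1.186/-1.140; half-tol=0.400, Σhalf²=0.397947
  +E: nom +21.230 → Σnom=-17.150; wc +0.068/-0.063 → slack +1.254/-1.203; half-tol=0.066, Σhalf²=0.402237
  +F: nom +45.600 → Σnom=28.450; wc +0.067/-0.067 → slack +1.321/-1.270; half-tol=0.067, Σhalf²=0.406726
Nominal = 28.450. Worst-case = [28.450 - 1.270, 28.450 + 1.321] = [27.180, 29.771]. RSS = √0.406726 = 0.638.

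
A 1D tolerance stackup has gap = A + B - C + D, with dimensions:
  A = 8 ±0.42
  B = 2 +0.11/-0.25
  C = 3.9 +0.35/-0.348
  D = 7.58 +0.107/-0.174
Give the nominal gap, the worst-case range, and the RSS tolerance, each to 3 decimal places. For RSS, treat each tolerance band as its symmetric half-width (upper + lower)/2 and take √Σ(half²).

Stack each dimension's contribution:
  +A: nom +8.000 → Σnom=8.000; wc +0.420/-0.420 → slack +0.420/-0.420; half-tol=0.420, Σhalf²=0.176400
  +B: nom +2.000 → Σnom=10.000; wc +0.110/-0.250 → slack +0.530/-0.670; half-tol=0.180, Σhalf²=0.208800
  -C: nom -3.900 → Σnom=6.100; wc +0.348/-0.350 → slack +0.878/-1.020; half-tol=0.349, Σhalf²=0.330601
  +D: nom +7.580 → Σnom=13.680; wc +0.107/-0.174 → slack +0.985/-1.194; half-tol=0.140, Σhalf²=0.350341
Nominal = 13.680. Worst-case = [13.680 - 1.194, 13.680 + 0.985] = [12.486, 14.665]. RSS = √0.350341 = 0.592.

nominal=13.680 wc=[12.486,14.665] rss=0.592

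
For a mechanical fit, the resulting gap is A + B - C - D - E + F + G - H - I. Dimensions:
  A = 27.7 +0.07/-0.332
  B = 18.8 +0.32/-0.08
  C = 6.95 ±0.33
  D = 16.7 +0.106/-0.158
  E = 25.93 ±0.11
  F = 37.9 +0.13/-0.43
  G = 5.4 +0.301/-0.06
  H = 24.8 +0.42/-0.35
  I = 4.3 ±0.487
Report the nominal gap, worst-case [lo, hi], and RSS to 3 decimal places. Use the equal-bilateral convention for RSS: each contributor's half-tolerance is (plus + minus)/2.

Stack each dimension's contribution:
  +A: nom +27.700 → Σnom=27.700; wc +0.070/-0.332 → slack +0.070/-0.332; half-tol=0.201, Σhalf²=0.040401
  +B: nom +18.800 → Σnom=46.500; wc +0.320/-0.080 → slack +0.390/-0.412; half-tol=0.200, Σhalf²=0.080401
  -C: nom -6.950 → Σnom=39.550; wc +0.330/-0.330 → slack +0.720/-0.742; half-tol=0.330, Σhalf²=0.189301
  -D: nom -16.700 → Σnom=22.850; wc +0.158/-0.106 → slack +0.878/-0.848; half-tol=0.132, Σhalf²=0.206725
  -E: nom -25.930 → Σnom=-3.080; wc +0.110/-0.110 → slack +0.988/-0.958; half-tol=0.110, Σhalf²=0.218825
  +F: nom +37.900 → Σnom=34.820; wc +0.130/-0.430 → slack +1.118/-1.388; half-tol=0.280, Σhalf²=0.297225
  +G: nom +5.400 → Σnom=40.220; wc +0.301/-0.060 → slack +1.419/-1.448; half-tol=0.180, Σhalf²=0.329805
  -H: nom -24.800 → Σnom=15.420; wc +0.350/-0.420 → slack +1.769/-1.868; half-tol=0.385, Σhalf²=0.478030
  -I: nom -4.300 → Σnom=11.120; wc +0.487/-0.487 → slack +2.256/-2.355; half-tol=0.487, Σhalf²=0.715199
Nominal = 11.120. Worst-case = [11.120 - 2.355, 11.120 + 2.256] = [8.765, 13.376]. RSS = √0.715199 = 0.846.

nominal=11.120 wc=[8.765,13.376] rss=0.846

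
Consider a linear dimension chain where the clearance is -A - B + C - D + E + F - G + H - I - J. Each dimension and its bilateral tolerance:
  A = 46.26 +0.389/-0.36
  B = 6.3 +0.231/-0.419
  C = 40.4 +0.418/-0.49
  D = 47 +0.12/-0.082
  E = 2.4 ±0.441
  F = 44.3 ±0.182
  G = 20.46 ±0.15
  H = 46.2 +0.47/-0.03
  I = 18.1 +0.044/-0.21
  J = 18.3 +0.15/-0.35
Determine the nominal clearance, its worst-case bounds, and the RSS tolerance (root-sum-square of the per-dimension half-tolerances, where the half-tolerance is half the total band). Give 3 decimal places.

nominal=-23.120 wc=[-25.347,-20.038] rss=0.924

Stack each dimension's contribution:
  -A: nom -46.260 → Σnom=-46.260; wc +0.360/-0.389 → slack +0.360/-0.389; half-tol=0.374, Σhalf²=0.140250
  -B: nom -6.300 → Σnom=-52.560; wc +0.419/-0.231 → slack +0.779/-0.620; half-tol=0.325, Σhalf²=0.245875
  +C: nom +40.400 → Σnom=-12.160; wc +0.418/-0.490 → slack +1.197/-1.110; half-tol=0.454, Σhalf²=0.451991
  -D: nom -47.000 → Σnom=-59.160; wc +0.082/-0.120 → slack +1.279/-1.230; half-tol=0.101, Σhalf²=0.462192
  +E: nom +2.400 → Σnom=-56.760; wc +0.441/-0.441 → slack +1.720/-1.671; half-tol=0.441, Σhalf²=0.656673
  +F: nom +44.300 → Σnom=-12.460; wc +0.182/-0.182 → slack +1.902/-1.853; half-tol=0.182, Σhalf²=0.689797
  -G: nom -20.460 → Σnom=-32.920; wc +0.150/-0.150 → slack +2.052/-2.003; half-tol=0.150, Σhalf²=0.712297
  +H: nom +46.200 → Σnom=13.280; wc +0.470/-0.030 → slack +2.522/-2.033; half-tol=0.250, Σhalf²=0.774797
  -I: nom -18.100 → Σnom=-4.820; wc +0.210/-0.044 → slack +2.732/-2.077; half-tol=0.127, Σhalf²=0.790926
  -J: nom -18.300 → Σnom=-23.120; wc +0.350/-0.150 → slack +3.082/-2.227; half-tol=0.250, Σhalf²=0.853426
Nominal = -23.120. Worst-case = [-23.120 - 2.227, -23.120 + 3.082] = [-25.347, -20.038]. RSS = √0.853426 = 0.924.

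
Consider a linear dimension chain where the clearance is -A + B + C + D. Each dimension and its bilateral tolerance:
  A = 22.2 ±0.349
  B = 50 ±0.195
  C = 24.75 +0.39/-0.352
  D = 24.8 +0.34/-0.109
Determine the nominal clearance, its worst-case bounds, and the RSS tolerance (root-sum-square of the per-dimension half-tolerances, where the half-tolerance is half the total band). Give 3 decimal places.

Stack each dimension's contribution:
  -A: nom -22.200 → Σnom=-22.200; wc +0.349/-0.349 → slack +0.349/-0.349; half-tol=0.349, Σhalf²=0.121801
  +B: nom +50.000 → Σnom=27.800; wc +0.195/-0.195 → slack +0.544/-0.544; half-tol=0.195, Σhalf²=0.159826
  +C: nom +24.750 → Σnom=52.550; wc +0.390/-0.352 → slack +0.934/-0.896; half-tol=0.371, Σhalf²=0.297467
  +D: nom +24.800 → Σnom=77.350; wc +0.340/-0.109 → slack +1.274/-1.005; half-tol=0.225, Σhalf²=0.347867
Nominal = 77.350. Worst-case = [77.350 - 1.005, 77.350 + 1.274] = [76.345, 78.624]. RSS = √0.347867 = 0.590.

nominal=77.350 wc=[76.345,78.624] rss=0.590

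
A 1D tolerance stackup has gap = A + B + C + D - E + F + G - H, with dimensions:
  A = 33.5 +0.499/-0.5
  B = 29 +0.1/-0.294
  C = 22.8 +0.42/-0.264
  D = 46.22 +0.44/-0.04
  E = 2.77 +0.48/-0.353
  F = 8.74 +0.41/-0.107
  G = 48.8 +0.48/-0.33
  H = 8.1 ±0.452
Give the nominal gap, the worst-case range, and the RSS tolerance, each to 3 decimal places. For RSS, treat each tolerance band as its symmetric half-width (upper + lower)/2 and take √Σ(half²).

nominal=178.190 wc=[175.723,181.344] rss=1.035

Stack each dimension's contribution:
  +A: nom +33.500 → Σnom=33.500; wc +0.499/-0.500 → slack +0.499/-0.500; half-tol=0.499, Σhalf²=0.249500
  +B: nom +29.000 → Σnom=62.500; wc +0.100/-0.294 → slack +0.599/-0.794; half-tol=0.197, Σhalf²=0.288309
  +C: nom +22.800 → Σnom=85.300; wc +0.420/-0.264 → slack +1.019/-1.058; half-tol=0.342, Σhalf²=0.405273
  +D: nom +46.220 → Σnom=131.520; wc +0.440/-0.040 → slack +1.459/-1.098; half-tol=0.240, Σhalf²=0.462873
  -E: nom -2.770 → Σnom=128.750; wc +0.353/-0.480 → slack +1.812/-1.578; half-tol=0.416, Σhalf²=0.636346
  +F: nom +8.740 → Σnom=137.490; wc +0.410/-0.107 → slack +2.222/-1.685; half-tol=0.259, Σhalf²=0.703168
  +G: nom +48.800 → Σnom=186.290; wc +0.480/-0.330 → slack +2.702/-2.015; half-tol=0.405, Σhalf²=0.867193
  -H: nom -8.100 → Σnom=178.190; wc +0.452/-0.452 → slack +3.154/-2.467; half-tol=0.452, Σhalf²=1.071497
Nominal = 178.190. Worst-case = [178.190 - 2.467, 178.190 + 3.154] = [175.723, 181.344]. RSS = √1.071497 = 1.035.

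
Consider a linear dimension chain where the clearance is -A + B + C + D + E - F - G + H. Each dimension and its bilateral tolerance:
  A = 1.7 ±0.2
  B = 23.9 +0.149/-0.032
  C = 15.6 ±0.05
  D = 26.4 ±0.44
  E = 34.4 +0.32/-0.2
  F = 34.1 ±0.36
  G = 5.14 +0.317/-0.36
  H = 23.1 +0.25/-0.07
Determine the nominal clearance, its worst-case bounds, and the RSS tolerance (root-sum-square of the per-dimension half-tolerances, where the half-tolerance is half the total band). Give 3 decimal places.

Stack each dimension's contribution:
  -A: nom -1.700 → Σnom=-1.700; wc +0.200/-0.200 → slack +0.200/-0.200; half-tol=0.200, Σhalf²=0.040000
  +B: nom +23.900 → Σnom=22.200; wc +0.149/-0.032 → slack +0.349/-0.232; half-tol=0.090, Σhalf²=0.048190
  +C: nom +15.600 → Σnom=37.800; wc +0.050/-0.050 → slack +0.399/-0.282; half-tol=0.050, Σhalf²=0.050690
  +D: nom +26.400 → Σnom=64.200; wc +0.440/-0.440 → slack +0.839/-0.722; half-tol=0.440, Σhalf²=0.244290
  +E: nom +34.400 → Σnom=98.600; wc +0.320/-0.200 → slack +1.159/-0.922; half-tol=0.260, Σhalf²=0.311890
  -F: nom -34.100 → Σnom=64.500; wc +0.360/-0.360 → slack +1.519/-1.282; half-tol=0.360, Σhalf²=0.441490
  -G: nom -5.140 → Σnom=59.360; wc +0.360/-0.317 → slack +1.879/-1.599; half-tol=0.339, Σhalf²=0.556072
  +H: nom +23.100 → Σnom=82.460; wc +0.250/-0.070 → slack +2.129/-1.669; half-tol=0.160, Σhalf²=0.581672
Nominal = 82.460. Worst-case = [82.460 - 1.669, 82.460 + 2.129] = [80.791, 84.589]. RSS = √0.581672 = 0.763.

nominal=82.460 wc=[80.791,84.589] rss=0.763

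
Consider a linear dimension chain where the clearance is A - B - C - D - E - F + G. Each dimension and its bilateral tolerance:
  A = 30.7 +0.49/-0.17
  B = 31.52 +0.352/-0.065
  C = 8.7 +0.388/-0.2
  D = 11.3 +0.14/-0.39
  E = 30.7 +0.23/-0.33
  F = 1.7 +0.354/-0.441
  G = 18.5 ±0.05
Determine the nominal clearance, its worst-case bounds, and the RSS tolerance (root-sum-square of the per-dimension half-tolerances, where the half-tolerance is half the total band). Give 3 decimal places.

nominal=-34.720 wc=[-36.404,-32.754] rss=0.740

Stack each dimension's contribution:
  +A: nom +30.700 → Σnom=30.700; wc +0.490/-0.170 → slack +0.490/-0.170; half-tol=0.330, Σhalf²=0.108900
  -B: nom -31.520 → Σnom=-0.820; wc +0.065/-0.352 → slack +0.555/-0.522; half-tol=0.208, Σhalf²=0.152372
  -C: nom -8.700 → Σnom=-9.520; wc +0.200/-0.388 → slack +0.755/-0.910; half-tol=0.294, Σhalf²=0.238808
  -D: nom -11.300 → Σnom=-20.820; wc +0.390/-0.140 → slack +1.145/-1.050; half-tol=0.265, Σhalf²=0.309033
  -E: nom -30.700 → Σnom=-51.520; wc +0.330/-0.230 → slack +1.475/-1.280; half-tol=0.280, Σhalf²=0.387433
  -F: nom -1.700 → Σnom=-53.220; wc +0.441/-0.354 → slack +1.916/-1.634; half-tol=0.397, Σhalf²=0.545440
  +G: nom +18.500 → Σnom=-34.720; wc +0.050/-0.050 → slack +1.966/-1.684; half-tol=0.050, Σhalf²=0.547940
Nominal = -34.720. Worst-case = [-34.720 - 1.684, -34.720 + 1.966] = [-36.404, -32.754]. RSS = √0.547940 = 0.740.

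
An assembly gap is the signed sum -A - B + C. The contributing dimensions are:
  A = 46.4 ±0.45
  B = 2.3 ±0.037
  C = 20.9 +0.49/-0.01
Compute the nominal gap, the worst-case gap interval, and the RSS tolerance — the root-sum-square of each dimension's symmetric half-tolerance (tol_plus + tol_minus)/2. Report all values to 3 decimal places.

Stack each dimension's contribution:
  -A: nom -46.400 → Σnom=-46.400; wc +0.450/-0.450 → slack +0.450/-0.450; half-tol=0.450, Σhalf²=0.202500
  -B: nom -2.300 → Σnom=-48.700; wc +0.037/-0.037 → slack +0.487/-0.487; half-tol=0.037, Σhalf²=0.203869
  +C: nom +20.900 → Σnom=-27.800; wc +0.490/-0.010 → slack +0.977/-0.497; half-tol=0.250, Σhalf²=0.266369
Nominal = -27.800. Worst-case = [-27.800 - 0.497, -27.800 + 0.977] = [-28.297, -26.823]. RSS = √0.266369 = 0.516.

nominal=-27.800 wc=[-28.297,-26.823] rss=0.516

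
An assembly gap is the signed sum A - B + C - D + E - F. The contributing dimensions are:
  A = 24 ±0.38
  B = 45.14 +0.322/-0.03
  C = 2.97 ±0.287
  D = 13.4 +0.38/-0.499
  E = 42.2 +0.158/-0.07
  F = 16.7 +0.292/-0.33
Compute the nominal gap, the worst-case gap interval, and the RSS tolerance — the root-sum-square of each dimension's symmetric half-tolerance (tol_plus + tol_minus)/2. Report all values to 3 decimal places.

nominal=-6.070 wc=[-7.801,-4.386] rss=0.749

Stack each dimension's contribution:
  +A: nom +24.000 → Σnom=24.000; wc +0.380/-0.380 → slack +0.380/-0.380; half-tol=0.380, Σhalf²=0.144400
  -B: nom -45.140 → Σnom=-21.140; wc +0.030/-0.322 → slack +0.410/-0.702; half-tol=0.176, Σhalf²=0.175376
  +C: nom +2.970 → Σnom=-18.170; wc +0.287/-0.287 → slack +0.697/-0.989; half-tol=0.287, Σhalf²=0.257745
  -D: nom -13.400 → Σnom=-31.570; wc +0.499/-0.380 → slack +1.196/-1.369; half-tol=0.440, Σhalf²=0.450905
  +E: nom +42.200 → Σnom=10.630; wc +0.158/-0.070 → slack +1.354/-1.439; half-tol=0.114, Σhalf²=0.463901
  -F: nom -16.700 → Σnom=-6.070; wc +0.330/-0.292 → slack +1.684/-1.731; half-tol=0.311, Σhalf²=0.560622
Nominal = -6.070. Worst-case = [-6.070 - 1.731, -6.070 + 1.684] = [-7.801, -4.386]. RSS = √0.560622 = 0.749.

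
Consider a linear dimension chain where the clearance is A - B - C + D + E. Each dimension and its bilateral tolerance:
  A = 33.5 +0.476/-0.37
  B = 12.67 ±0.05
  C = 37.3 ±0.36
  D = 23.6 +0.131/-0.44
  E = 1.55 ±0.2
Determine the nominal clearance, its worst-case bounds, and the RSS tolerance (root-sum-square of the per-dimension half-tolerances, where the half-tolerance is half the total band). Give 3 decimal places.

Stack each dimension's contribution:
  +A: nom +33.500 → Σnom=33.500; wc +0.476/-0.370 → slack +0.476/-0.370; half-tol=0.423, Σhalf²=0.178929
  -B: nom -12.670 → Σnom=20.830; wc +0.050/-0.050 → slack +0.526/-0.420; half-tol=0.050, Σhalf²=0.181429
  -C: nom -37.300 → Σnom=-16.470; wc +0.360/-0.360 → slack +0.886/-0.780; half-tol=0.360, Σhalf²=0.311029
  +D: nom +23.600 → Σnom=7.130; wc +0.131/-0.440 → slack +1.017/-1.220; half-tol=0.285, Σhalf²=0.392539
  +E: nom +1.550 → Σnom=8.680; wc +0.200/-0.200 → slack +1.217/-1.420; half-tol=0.200, Σhalf²=0.432539
Nominal = 8.680. Worst-case = [8.680 - 1.420, 8.680 + 1.217] = [7.260, 9.897]. RSS = √0.432539 = 0.658.

nominal=8.680 wc=[7.260,9.897] rss=0.658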